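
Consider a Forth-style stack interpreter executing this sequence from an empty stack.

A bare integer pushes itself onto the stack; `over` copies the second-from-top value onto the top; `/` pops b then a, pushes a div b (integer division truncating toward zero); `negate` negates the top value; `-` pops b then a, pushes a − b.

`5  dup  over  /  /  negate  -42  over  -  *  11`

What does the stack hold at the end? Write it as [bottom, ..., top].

[185, 11]

5      -> [5]
dup    -> [5, 5]
over   -> [5, 5, 5]
/      -> [5, 1]
/      -> [5]
negate -> [-5]
-42    -> [-5, -42]
over   -> [-5, -42, -5]
-      -> [-5, -37]
*      -> [185]
11     -> [185, 11]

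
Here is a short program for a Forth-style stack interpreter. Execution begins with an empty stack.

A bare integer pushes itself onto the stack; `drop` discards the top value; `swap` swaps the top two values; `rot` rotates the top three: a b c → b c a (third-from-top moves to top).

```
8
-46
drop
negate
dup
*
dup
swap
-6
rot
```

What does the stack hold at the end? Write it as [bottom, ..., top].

8       8
-46     8 -46
drop    8
negate  -8
dup     -8 -8
*       64
dup     64 64
swap    64 64
-6      64 64 -6
rot     64 -6 64

[64, -6, 64]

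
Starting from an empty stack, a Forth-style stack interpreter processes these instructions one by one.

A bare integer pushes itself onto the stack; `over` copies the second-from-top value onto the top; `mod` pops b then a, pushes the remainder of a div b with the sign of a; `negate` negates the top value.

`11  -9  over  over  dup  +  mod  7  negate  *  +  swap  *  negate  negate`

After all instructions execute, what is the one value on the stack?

11     -> 11
-9     -> 11 -9
over   -> 11 -9 11
over   -> 11 -9 11 -9
dup    -> 11 -9 11 -9 -9
+      -> 11 -9 11 -18
mod    -> 11 -9 11
7      -> 11 -9 11 7
negate -> 11 -9 11 -7
*      -> 11 -9 -77
+      -> 11 -86
swap   -> -86 11
*      -> -946
negate -> 946
negate -> -946

-946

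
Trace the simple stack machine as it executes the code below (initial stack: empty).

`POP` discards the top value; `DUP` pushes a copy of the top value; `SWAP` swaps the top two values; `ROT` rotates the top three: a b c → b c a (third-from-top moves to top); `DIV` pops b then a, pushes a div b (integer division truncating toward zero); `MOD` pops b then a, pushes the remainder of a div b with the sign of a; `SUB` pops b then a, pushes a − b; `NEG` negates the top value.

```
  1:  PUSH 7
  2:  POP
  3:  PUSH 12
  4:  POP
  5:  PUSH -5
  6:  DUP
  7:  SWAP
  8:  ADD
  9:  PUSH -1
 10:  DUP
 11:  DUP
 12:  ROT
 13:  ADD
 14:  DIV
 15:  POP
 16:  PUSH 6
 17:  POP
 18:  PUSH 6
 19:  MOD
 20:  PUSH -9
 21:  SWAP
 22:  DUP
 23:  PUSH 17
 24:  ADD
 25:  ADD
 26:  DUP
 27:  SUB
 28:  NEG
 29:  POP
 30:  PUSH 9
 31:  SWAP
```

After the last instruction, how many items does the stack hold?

PUSH 7   7
POP      (empty)
PUSH 12  12
POP      (empty)
PUSH -5  -5
DUP      -5 -5
SWAP     -5 -5
ADD      -10
PUSH -1  -10 -1
DUP      -10 -1 -1
DUP      -10 -1 -1 -1
ROT      -10 -1 -1 -1
ADD      -10 -1 -2
DIV      -10 0
POP      -10
PUSH 6   -10 6
POP      -10
PUSH 6   -10 6
MOD      -4
PUSH -9  -4 -9
SWAP     -9 -4
DUP      -9 -4 -4
PUSH 17  -9 -4 -4 17
ADD      -9 -4 13
ADD      -9 9
DUP      -9 9 9
SUB      -9 0
NEG      -9 0
POP      -9
PUSH 9   -9 9
SWAP     9 -9

2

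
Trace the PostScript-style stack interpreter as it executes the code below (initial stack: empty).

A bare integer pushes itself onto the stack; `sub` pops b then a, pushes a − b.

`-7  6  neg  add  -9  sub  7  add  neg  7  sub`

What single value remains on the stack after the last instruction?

-10

-7  -> [-7]
6   -> [-7, 6]
neg -> [-7, -6]
add -> [-13]
-9  -> [-13, -9]
sub -> [-4]
7   -> [-4, 7]
add -> [3]
neg -> [-3]
7   -> [-3, 7]
sub -> [-10]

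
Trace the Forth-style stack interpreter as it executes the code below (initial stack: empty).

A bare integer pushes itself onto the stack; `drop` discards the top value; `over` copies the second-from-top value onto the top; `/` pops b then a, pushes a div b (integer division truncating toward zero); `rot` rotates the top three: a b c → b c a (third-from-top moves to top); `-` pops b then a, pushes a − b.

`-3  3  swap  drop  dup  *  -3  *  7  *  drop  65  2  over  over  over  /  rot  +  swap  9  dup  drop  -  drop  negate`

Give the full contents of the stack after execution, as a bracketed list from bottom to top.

-3     : -3
3      : -3 3
swap   : 3 -3
drop   : 3
dup    : 3 3
*      : 9
-3     : 9 -3
*      : -27
7      : -27 7
*      : -189
drop   : (empty)
65     : 65
2      : 65 2
over   : 65 2 65
over   : 65 2 65 2
over   : 65 2 65 2 65
/      : 65 2 65 0
rot    : 65 65 0 2
+      : 65 65 2
swap   : 65 2 65
9      : 65 2 65 9
dup    : 65 2 65 9 9
drop   : 65 2 65 9
-      : 65 2 56
drop   : 65 2
negate : 65 -2

[65, -2]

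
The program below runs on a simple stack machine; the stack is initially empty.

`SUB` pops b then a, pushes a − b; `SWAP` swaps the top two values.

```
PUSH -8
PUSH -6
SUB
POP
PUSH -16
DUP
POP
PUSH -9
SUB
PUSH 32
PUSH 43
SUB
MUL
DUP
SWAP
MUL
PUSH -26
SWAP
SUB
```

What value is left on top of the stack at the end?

PUSH -8   -8
PUSH -6   -8 -6
SUB       -2
POP       (empty)
PUSH -16  -16
DUP       -16 -16
POP       -16
PUSH -9   -16 -9
SUB       -7
PUSH 32   -7 32
PUSH 43   -7 32 43
SUB       -7 -11
MUL       77
DUP       77 77
SWAP      77 77
MUL       5929
PUSH -26  5929 -26
SWAP      -26 5929
SUB       -5955

-5955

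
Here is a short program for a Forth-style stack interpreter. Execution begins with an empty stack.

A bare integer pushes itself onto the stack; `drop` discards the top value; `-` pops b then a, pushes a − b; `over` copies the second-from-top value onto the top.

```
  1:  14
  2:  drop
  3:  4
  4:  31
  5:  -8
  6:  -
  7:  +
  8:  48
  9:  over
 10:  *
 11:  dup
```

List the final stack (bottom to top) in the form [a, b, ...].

[43, 2064, 2064]

14   -> 14
drop -> (empty)
4    -> 4
31   -> 4 31
-8   -> 4 31 -8
-    -> 4 39
+    -> 43
48   -> 43 48
over -> 43 48 43
*    -> 43 2064
dup  -> 43 2064 2064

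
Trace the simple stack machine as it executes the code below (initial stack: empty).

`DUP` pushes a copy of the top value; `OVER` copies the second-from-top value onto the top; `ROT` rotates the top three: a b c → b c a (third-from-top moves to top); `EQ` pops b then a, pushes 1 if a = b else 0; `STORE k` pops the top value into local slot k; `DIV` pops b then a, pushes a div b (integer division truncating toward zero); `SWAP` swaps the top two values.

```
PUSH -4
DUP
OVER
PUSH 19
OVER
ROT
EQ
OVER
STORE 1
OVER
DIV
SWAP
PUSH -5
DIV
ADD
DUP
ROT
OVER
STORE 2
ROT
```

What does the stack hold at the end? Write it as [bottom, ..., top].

[-4, -3, -4, -3]

PUSH -4 -> -4
DUP     -> -4 -4
OVER    -> -4 -4 -4
PUSH 19 -> -4 -4 -4 19
OVER    -> -4 -4 -4 19 -4
ROT     -> -4 -4 19 -4 -4
EQ      -> -4 -4 19 1
OVER    -> -4 -4 19 1 19
STORE 1 -> -4 -4 19 1
OVER    -> -4 -4 19 1 19
DIV     -> -4 -4 19 0
SWAP    -> -4 -4 0 19
PUSH -5 -> -4 -4 0 19 -5
DIV     -> -4 -4 0 -3
ADD     -> -4 -4 -3
DUP     -> -4 -4 -3 -3
ROT     -> -4 -3 -3 -4
OVER    -> -4 -3 -3 -4 -3
STORE 2 -> -4 -3 -3 -4
ROT     -> -4 -3 -4 -3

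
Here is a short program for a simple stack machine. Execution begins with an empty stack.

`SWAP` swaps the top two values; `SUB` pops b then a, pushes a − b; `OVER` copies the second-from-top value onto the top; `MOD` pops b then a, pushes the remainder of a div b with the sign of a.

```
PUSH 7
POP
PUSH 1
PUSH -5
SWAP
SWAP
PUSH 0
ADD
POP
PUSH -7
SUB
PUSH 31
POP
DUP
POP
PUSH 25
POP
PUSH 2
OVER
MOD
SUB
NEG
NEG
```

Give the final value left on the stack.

PUSH 7  -> 7
POP     -> (empty)
PUSH 1  -> 1
PUSH -5 -> 1 -5
SWAP    -> -5 1
SWAP    -> 1 -5
PUSH 0  -> 1 -5 0
ADD     -> 1 -5
POP     -> 1
PUSH -7 -> 1 -7
SUB     -> 8
PUSH 31 -> 8 31
POP     -> 8
DUP     -> 8 8
POP     -> 8
PUSH 25 -> 8 25
POP     -> 8
PUSH 2  -> 8 2
OVER    -> 8 2 8
MOD     -> 8 2
SUB     -> 6
NEG     -> -6
NEG     -> 6

6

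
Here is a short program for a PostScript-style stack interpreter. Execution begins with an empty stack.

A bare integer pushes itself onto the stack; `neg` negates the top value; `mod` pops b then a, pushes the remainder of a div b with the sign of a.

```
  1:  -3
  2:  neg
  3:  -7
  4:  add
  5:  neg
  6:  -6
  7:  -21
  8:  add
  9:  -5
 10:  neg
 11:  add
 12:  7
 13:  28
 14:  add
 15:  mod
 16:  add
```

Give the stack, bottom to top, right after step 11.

-3  : [-3]
neg : [3]
-7  : [3, -7]
add : [-4]
neg : [4]
-6  : [4, -6]
-21 : [4, -6, -21]
add : [4, -27]
-5  : [4, -27, -5]
neg : [4, -27, 5]
add : [4, -22]

[4, -22]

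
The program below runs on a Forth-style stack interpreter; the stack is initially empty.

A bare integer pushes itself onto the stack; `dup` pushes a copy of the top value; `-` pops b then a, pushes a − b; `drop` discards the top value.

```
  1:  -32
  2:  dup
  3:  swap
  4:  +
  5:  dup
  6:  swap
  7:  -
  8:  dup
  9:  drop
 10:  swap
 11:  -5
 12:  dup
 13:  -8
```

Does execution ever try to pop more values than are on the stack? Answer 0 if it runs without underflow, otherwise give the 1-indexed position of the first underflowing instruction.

-32   [-32]
dup   [-32, -32]
swap  [-32, -32]
+     [-64]
dup   [-64, -64]
swap  [-64, -64]
-     [0]
dup   [0, 0]
drop  [0]
swap  — needs 2 operands, stack has 1 → underflow

10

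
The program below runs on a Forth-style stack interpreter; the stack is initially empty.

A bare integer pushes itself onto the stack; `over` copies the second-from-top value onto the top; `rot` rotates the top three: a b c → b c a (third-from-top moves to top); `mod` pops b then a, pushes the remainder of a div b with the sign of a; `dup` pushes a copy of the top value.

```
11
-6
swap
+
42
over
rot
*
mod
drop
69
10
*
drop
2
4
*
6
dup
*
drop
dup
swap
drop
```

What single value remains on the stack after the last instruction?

8

11   -> [11]
-6   -> [11, -6]
swap -> [-6, 11]
+    -> [5]
42   -> [5, 42]
over -> [5, 42, 5]
rot  -> [42, 5, 5]
*    -> [42, 25]
mod  -> [17]
drop -> []
69   -> [69]
10   -> [69, 10]
*    -> [690]
drop -> []
2    -> [2]
4    -> [2, 4]
*    -> [8]
6    -> [8, 6]
dup  -> [8, 6, 6]
*    -> [8, 36]
drop -> [8]
dup  -> [8, 8]
swap -> [8, 8]
drop -> [8]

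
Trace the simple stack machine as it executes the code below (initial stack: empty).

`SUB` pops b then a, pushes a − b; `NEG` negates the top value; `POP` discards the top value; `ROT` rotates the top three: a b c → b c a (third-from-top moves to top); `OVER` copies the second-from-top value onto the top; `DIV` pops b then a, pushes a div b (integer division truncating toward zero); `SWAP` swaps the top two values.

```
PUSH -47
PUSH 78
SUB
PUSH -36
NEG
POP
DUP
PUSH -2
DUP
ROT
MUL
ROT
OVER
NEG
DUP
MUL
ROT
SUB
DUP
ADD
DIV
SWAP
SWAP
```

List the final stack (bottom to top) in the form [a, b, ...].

PUSH -47 : -47
PUSH 78  : -47 78
SUB      : -125
PUSH -36 : -125 -36
NEG      : -125 36
POP      : -125
DUP      : -125 -125
PUSH -2  : -125 -125 -2
DUP      : -125 -125 -2 -2
ROT      : -125 -2 -2 -125
MUL      : -125 -2 250
ROT      : -2 250 -125
OVER     : -2 250 -125 250
NEG      : -2 250 -125 -250
DUP      : -2 250 -125 -250 -250
MUL      : -2 250 -125 62500
ROT      : -2 -125 62500 250
SUB      : -2 -125 62250
DUP      : -2 -125 62250 62250
ADD      : -2 -125 124500
DIV      : -2 0
SWAP     : 0 -2
SWAP     : -2 0

[-2, 0]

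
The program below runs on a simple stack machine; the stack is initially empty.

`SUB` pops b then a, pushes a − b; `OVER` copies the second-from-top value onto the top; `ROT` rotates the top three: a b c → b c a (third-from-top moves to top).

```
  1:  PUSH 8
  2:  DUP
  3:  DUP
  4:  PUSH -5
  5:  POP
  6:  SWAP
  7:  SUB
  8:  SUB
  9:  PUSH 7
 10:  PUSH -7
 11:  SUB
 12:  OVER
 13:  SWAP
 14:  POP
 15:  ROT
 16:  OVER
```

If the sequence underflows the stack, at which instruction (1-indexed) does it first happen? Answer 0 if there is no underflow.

PUSH 8  : 8
DUP     : 8 8
DUP     : 8 8 8
PUSH -5 : 8 8 8 -5
POP     : 8 8 8
SWAP    : 8 8 8
SUB     : 8 0
SUB     : 8
PUSH 7  : 8 7
PUSH -7 : 8 7 -7
SUB     : 8 14
OVER    : 8 14 8
SWAP    : 8 8 14
POP     : 8 8
ROT  — needs 3 operands, stack has 2 → underflow

15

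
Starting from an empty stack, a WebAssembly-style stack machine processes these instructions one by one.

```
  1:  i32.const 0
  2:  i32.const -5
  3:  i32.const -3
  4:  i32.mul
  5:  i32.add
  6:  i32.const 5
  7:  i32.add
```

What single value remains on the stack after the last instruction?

20

i32.const 0   0
i32.const -5  0 -5
i32.const -3  0 -5 -3
i32.mul       0 15
i32.add       15
i32.const 5   15 5
i32.add       20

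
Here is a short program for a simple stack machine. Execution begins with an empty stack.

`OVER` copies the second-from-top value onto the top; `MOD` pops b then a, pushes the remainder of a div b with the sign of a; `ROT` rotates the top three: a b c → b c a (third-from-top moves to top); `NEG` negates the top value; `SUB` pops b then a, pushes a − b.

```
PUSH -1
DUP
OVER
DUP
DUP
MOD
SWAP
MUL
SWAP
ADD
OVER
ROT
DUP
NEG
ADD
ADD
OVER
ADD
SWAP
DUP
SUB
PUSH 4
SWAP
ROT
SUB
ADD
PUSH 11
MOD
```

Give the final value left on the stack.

PUSH -1  [-1]
DUP      [-1, -1]
OVER     [-1, -1, -1]
DUP      [-1, -1, -1, -1]
DUP      [-1, -1, -1, -1, -1]
MOD      [-1, -1, -1, 0]
SWAP     [-1, -1, 0, -1]
MUL      [-1, -1, 0]
SWAP     [-1, 0, -1]
ADD      [-1, -1]
OVER     [-1, -1, -1]
ROT      [-1, -1, -1]
DUP      [-1, -1, -1, -1]
NEG      [-1, -1, -1, 1]
ADD      [-1, -1, 0]
ADD      [-1, -1]
OVER     [-1, -1, -1]
ADD      [-1, -2]
SWAP     [-2, -1]
DUP      [-2, -1, -1]
SUB      [-2, 0]
PUSH 4   [-2, 0, 4]
SWAP     [-2, 4, 0]
ROT      [4, 0, -2]
SUB      [4, 2]
ADD      [6]
PUSH 11  [6, 11]
MOD      [6]

6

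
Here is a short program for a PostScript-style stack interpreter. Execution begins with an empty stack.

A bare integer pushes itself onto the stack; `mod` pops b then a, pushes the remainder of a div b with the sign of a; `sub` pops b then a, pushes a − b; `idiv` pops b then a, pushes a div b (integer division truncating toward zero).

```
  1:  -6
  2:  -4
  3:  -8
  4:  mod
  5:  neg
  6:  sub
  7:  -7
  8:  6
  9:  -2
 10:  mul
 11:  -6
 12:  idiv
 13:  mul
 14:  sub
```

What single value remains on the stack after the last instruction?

-6    -6
-4    -6 -4
-8    -6 -4 -8
mod   -6 -4
neg   -6 4
sub   -10
-7    -10 -7
6     -10 -7 6
-2    -10 -7 6 -2
mul   -10 -7 -12
-6    -10 -7 -12 -6
idiv  -10 -7 2
mul   -10 -14
sub   4

4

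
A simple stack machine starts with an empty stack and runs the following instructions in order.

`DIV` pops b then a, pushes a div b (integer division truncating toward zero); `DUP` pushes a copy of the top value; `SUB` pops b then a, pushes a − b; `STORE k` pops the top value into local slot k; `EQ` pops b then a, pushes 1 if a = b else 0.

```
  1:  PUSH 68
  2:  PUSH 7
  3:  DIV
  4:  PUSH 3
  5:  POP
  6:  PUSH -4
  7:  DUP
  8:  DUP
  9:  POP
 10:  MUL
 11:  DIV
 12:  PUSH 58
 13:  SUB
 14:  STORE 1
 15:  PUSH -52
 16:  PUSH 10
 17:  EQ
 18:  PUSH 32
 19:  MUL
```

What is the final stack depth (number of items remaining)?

PUSH 68   68
PUSH 7    68 7
DIV       9
PUSH 3    9 3
POP       9
PUSH -4   9 -4
DUP       9 -4 -4
DUP       9 -4 -4 -4
POP       9 -4 -4
MUL       9 16
DIV       0
PUSH 58   0 58
SUB       -58
STORE 1   (empty)
PUSH -52  -52
PUSH 10   -52 10
EQ        0
PUSH 32   0 32
MUL       0

1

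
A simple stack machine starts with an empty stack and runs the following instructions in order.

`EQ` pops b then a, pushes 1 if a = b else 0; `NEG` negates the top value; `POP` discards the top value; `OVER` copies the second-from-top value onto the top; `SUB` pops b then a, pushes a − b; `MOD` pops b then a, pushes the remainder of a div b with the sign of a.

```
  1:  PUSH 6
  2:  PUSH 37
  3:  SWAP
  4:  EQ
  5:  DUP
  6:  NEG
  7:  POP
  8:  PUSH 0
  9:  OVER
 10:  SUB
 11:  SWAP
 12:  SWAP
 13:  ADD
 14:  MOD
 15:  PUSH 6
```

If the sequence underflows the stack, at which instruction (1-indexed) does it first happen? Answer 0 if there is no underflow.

14

PUSH 6  -> 6
PUSH 37 -> 6 37
SWAP    -> 37 6
EQ      -> 0
DUP     -> 0 0
NEG     -> 0 0
POP     -> 0
PUSH 0  -> 0 0
OVER    -> 0 0 0
SUB     -> 0 0
SWAP    -> 0 0
SWAP    -> 0 0
ADD     -> 0
MOD  — needs 2 operands, stack has 1 → underflow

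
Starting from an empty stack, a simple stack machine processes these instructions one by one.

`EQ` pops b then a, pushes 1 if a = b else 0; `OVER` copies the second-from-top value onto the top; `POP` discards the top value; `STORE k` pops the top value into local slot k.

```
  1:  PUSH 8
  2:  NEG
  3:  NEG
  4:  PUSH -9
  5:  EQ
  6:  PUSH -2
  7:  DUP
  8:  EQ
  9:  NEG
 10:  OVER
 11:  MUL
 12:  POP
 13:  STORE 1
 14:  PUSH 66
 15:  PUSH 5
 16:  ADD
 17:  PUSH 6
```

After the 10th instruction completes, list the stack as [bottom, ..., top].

[0, -1, 0]

PUSH 8   [8]
NEG      [-8]
NEG      [8]
PUSH -9  [8, -9]
EQ       [0]
PUSH -2  [0, -2]
DUP      [0, -2, -2]
EQ       [0, 1]
NEG      [0, -1]
OVER     [0, -1, 0]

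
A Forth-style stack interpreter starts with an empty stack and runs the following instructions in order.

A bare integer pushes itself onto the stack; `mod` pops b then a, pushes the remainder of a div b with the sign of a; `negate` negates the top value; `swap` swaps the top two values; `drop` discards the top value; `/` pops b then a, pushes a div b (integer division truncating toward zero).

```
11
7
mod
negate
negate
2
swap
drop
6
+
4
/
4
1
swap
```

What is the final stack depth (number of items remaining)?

3

11     : [11]
7      : [11, 7]
mod    : [4]
negate : [-4]
negate : [4]
2      : [4, 2]
swap   : [2, 4]
drop   : [2]
6      : [2, 6]
+      : [8]
4      : [8, 4]
/      : [2]
4      : [2, 4]
1      : [2, 4, 1]
swap   : [2, 1, 4]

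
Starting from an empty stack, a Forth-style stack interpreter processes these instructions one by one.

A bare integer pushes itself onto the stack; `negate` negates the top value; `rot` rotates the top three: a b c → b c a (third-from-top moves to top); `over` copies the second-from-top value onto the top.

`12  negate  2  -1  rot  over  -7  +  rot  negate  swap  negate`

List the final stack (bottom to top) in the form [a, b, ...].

12      12
negate  -12
2       -12 2
-1      -12 2 -1
rot     2 -1 -12
over    2 -1 -12 -1
-7      2 -1 -12 -1 -7
+       2 -1 -12 -8
rot     2 -12 -8 -1
negate  2 -12 -8 1
swap    2 -12 1 -8
negate  2 -12 1 8

[2, -12, 1, 8]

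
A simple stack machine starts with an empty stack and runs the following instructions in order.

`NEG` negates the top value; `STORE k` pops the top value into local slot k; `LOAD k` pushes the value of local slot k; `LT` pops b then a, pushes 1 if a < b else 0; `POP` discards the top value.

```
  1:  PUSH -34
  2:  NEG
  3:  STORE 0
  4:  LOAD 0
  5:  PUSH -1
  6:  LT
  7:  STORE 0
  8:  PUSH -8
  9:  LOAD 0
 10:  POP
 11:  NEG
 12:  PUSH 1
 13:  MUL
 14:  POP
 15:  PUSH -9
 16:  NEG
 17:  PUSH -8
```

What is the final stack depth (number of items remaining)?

2

PUSH -34  -34
NEG       34
STORE 0   (empty)
LOAD 0    34
PUSH -1   34 -1
LT        0
STORE 0   (empty)
PUSH -8   -8
LOAD 0    -8 0
POP       -8
NEG       8
PUSH 1    8 1
MUL       8
POP       (empty)
PUSH -9   -9
NEG       9
PUSH -8   9 -8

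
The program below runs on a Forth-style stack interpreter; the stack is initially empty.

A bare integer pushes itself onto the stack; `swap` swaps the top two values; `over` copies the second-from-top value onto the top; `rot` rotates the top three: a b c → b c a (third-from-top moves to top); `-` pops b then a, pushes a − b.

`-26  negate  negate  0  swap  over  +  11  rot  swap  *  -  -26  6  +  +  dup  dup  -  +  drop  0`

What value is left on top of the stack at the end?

-26    -> [-26]
negate -> [26]
negate -> [-26]
0      -> [-26, 0]
swap   -> [0, -26]
over   -> [0, -26, 0]
+      -> [0, -26]
11     -> [0, -26, 11]
rot    -> [-26, 11, 0]
swap   -> [-26, 0, 11]
*      -> [-26, 0]
-      -> [-26]
-26    -> [-26, -26]
6      -> [-26, -26, 6]
+      -> [-26, -20]
+      -> [-46]
dup    -> [-46, -46]
dup    -> [-46, -46, -46]
-      -> [-46, 0]
+      -> [-46]
drop   -> []
0      -> [0]

0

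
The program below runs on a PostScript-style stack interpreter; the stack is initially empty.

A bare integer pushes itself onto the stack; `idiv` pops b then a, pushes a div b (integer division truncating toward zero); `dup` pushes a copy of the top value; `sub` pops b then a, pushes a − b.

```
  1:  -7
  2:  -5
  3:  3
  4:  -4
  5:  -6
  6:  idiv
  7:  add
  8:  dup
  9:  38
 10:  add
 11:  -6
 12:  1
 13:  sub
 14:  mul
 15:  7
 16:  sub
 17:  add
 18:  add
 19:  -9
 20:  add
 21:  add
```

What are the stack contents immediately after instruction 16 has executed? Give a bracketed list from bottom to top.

-7   → -7
-5   → -7 -5
3    → -7 -5 3
-4   → -7 -5 3 -4
-6   → -7 -5 3 -4 -6
idiv → -7 -5 3 0
add  → -7 -5 3
dup  → -7 -5 3 3
38   → -7 -5 3 3 38
add  → -7 -5 3 41
-6   → -7 -5 3 41 -6
1    → -7 -5 3 41 -6 1
sub  → -7 -5 3 41 -7
mul  → -7 -5 3 -287
7    → -7 -5 3 -287 7
sub  → -7 -5 3 -294

[-7, -5, 3, -294]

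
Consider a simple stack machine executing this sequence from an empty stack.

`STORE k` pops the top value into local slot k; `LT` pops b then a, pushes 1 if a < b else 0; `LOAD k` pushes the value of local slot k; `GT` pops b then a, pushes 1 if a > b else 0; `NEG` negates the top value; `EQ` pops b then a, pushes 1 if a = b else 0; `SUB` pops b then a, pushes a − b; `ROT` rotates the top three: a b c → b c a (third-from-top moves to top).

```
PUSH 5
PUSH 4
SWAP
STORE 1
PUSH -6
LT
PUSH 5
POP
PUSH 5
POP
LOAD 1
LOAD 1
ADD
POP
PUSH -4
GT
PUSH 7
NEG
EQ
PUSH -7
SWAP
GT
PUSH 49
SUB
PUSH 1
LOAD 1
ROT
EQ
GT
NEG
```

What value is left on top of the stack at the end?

PUSH 5   5
PUSH 4   5 4
SWAP     4 5
STORE 1  4
PUSH -6  4 -6
LT       0
PUSH 5   0 5
POP      0
PUSH 5   0 5
POP      0
LOAD 1   0 5
LOAD 1   0 5 5
ADD      0 10
POP      0
PUSH -4  0 -4
GT       1
PUSH 7   1 7
NEG      1 -7
EQ       0
PUSH -7  0 -7
SWAP     -7 0
GT       0
PUSH 49  0 49
SUB      -49
PUSH 1   -49 1
LOAD 1   -49 1 5
ROT      1 5 -49
EQ       1 0
GT       1
NEG      -1

-1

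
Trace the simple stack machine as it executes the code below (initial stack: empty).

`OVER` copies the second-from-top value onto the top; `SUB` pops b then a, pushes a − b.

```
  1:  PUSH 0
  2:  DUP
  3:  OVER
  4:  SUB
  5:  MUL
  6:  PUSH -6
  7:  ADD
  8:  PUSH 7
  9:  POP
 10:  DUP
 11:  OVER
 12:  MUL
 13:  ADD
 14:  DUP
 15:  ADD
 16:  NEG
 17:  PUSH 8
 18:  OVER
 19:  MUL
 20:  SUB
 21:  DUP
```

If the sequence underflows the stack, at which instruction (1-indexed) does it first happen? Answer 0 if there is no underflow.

PUSH 0  : 0
DUP     : 0 0
OVER    : 0 0 0
SUB     : 0 0
MUL     : 0
PUSH -6 : 0 -6
ADD     : -6
PUSH 7  : -6 7
POP     : -6
DUP     : -6 -6
OVER    : -6 -6 -6
MUL     : -6 36
ADD     : 30
DUP     : 30 30
ADD     : 60
NEG     : -60
PUSH 8  : -60 8
OVER    : -60 8 -60
MUL     : -60 -480
SUB     : 420
DUP     : 420 420

0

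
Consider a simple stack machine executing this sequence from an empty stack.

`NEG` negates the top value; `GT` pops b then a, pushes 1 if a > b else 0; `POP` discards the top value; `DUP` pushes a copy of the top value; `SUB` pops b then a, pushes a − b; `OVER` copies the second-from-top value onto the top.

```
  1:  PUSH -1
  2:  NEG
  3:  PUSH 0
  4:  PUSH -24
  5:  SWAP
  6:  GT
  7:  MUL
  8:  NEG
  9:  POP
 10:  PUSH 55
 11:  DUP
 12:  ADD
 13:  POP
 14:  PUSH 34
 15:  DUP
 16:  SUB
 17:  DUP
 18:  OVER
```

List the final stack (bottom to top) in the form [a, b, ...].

PUSH -1  : -1
NEG      : 1
PUSH 0   : 1 0
PUSH -24 : 1 0 -24
SWAP     : 1 -24 0
GT       : 1 0
MUL      : 0
NEG      : 0
POP      : (empty)
PUSH 55  : 55
DUP      : 55 55
ADD      : 110
POP      : (empty)
PUSH 34  : 34
DUP      : 34 34
SUB      : 0
DUP      : 0 0
OVER     : 0 0 0

[0, 0, 0]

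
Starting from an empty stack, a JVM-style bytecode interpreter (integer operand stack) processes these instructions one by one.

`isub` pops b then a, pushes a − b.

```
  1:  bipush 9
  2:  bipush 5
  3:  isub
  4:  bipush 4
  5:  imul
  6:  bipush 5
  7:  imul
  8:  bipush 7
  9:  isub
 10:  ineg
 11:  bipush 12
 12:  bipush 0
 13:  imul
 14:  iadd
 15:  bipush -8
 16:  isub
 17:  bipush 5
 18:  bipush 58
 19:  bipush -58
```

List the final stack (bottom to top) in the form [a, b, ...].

bipush 9    9
bipush 5    9 5
isub        4
bipush 4    4 4
imul        16
bipush 5    16 5
imul        80
bipush 7    80 7
isub        73
ineg        -73
bipush 12   -73 12
bipush 0    -73 12 0
imul        -73 0
iadd        -73
bipush -8   -73 -8
isub        -65
bipush 5    -65 5
bipush 58   -65 5 58
bipush -58  -65 5 58 -58

[-65, 5, 58, -58]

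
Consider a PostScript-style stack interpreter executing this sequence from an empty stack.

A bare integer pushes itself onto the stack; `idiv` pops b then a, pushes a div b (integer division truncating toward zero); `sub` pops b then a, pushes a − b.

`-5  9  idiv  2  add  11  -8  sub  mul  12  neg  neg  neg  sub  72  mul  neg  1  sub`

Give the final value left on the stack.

-3601

-5   → [-5]
9    → [-5, 9]
idiv → [0]
2    → [0, 2]
add  → [2]
11   → [2, 11]
-8   → [2, 11, -8]
sub  → [2, 19]
mul  → [38]
12   → [38, 12]
neg  → [38, -12]
neg  → [38, 12]
neg  → [38, -12]
sub  → [50]
72   → [50, 72]
mul  → [3600]
neg  → [-3600]
1    → [-3600, 1]
sub  → [-3601]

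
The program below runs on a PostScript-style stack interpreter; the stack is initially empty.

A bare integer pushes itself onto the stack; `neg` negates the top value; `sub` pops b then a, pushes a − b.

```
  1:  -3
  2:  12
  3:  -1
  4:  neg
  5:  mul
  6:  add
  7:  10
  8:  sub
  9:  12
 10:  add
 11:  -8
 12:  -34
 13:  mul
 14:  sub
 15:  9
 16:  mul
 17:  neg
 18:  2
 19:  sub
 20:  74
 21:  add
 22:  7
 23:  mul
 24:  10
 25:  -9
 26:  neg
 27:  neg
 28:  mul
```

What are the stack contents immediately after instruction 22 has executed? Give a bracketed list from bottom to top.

[2421, 7]

-3  : [-3]
12  : [-3, 12]
-1  : [-3, 12, -1]
neg : [-3, 12, 1]
mul : [-3, 12]
add : [9]
10  : [9, 10]
sub : [-1]
12  : [-1, 12]
add : [11]
-8  : [11, -8]
-34 : [11, -8, -34]
mul : [11, 272]
sub : [-261]
9   : [-261, 9]
mul : [-2349]
neg : [2349]
2   : [2349, 2]
sub : [2347]
74  : [2347, 74]
add : [2421]
7   : [2421, 7]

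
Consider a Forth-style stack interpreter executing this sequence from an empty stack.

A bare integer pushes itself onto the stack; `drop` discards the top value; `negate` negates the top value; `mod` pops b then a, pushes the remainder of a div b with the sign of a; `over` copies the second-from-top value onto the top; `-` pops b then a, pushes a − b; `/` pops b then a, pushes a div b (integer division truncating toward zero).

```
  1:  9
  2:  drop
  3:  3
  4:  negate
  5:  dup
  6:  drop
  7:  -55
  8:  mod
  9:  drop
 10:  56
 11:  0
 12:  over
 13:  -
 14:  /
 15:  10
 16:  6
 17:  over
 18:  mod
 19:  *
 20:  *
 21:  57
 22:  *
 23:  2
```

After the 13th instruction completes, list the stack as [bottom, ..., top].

9      -> 9
drop   -> (empty)
3      -> 3
negate -> -3
dup    -> -3 -3
drop   -> -3
-55    -> -3 -55
mod    -> -3
drop   -> (empty)
56     -> 56
0      -> 56 0
over   -> 56 0 56
-      -> 56 -56

[56, -56]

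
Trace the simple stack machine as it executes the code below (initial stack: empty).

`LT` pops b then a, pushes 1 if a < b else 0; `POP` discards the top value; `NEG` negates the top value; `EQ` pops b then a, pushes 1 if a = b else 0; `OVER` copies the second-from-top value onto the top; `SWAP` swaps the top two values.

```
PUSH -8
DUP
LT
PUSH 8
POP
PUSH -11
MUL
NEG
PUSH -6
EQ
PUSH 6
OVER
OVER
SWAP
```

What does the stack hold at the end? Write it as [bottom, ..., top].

PUSH -8  -> [-8]
DUP      -> [-8, -8]
LT       -> [0]
PUSH 8   -> [0, 8]
POP      -> [0]
PUSH -11 -> [0, -11]
MUL      -> [0]
NEG      -> [0]
PUSH -6  -> [0, -6]
EQ       -> [0]
PUSH 6   -> [0, 6]
OVER     -> [0, 6, 0]
OVER     -> [0, 6, 0, 6]
SWAP     -> [0, 6, 6, 0]

[0, 6, 6, 0]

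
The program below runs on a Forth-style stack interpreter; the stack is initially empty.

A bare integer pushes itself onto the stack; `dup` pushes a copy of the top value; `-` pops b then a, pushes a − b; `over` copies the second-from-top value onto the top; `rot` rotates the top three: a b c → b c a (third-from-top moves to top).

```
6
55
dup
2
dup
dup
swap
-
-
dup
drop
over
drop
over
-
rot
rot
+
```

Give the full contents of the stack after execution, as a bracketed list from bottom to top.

[6, -53, 110]

6     [6]
55    [6, 55]
dup   [6, 55, 55]
2     [6, 55, 55, 2]
dup   [6, 55, 55, 2, 2]
dup   [6, 55, 55, 2, 2, 2]
swap  [6, 55, 55, 2, 2, 2]
-     [6, 55, 55, 2, 0]
-     [6, 55, 55, 2]
dup   [6, 55, 55, 2, 2]
drop  [6, 55, 55, 2]
over  [6, 55, 55, 2, 55]
drop  [6, 55, 55, 2]
over  [6, 55, 55, 2, 55]
-     [6, 55, 55, -53]
rot   [6, 55, -53, 55]
rot   [6, -53, 55, 55]
+     [6, -53, 110]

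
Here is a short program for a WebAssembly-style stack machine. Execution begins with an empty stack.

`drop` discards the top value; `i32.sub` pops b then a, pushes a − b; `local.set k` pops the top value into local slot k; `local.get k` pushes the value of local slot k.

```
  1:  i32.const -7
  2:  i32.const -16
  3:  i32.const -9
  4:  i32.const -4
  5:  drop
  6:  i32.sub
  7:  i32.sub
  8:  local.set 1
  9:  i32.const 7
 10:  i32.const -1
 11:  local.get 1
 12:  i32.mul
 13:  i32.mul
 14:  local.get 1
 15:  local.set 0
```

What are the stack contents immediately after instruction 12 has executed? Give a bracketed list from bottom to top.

i32.const -7   -7
i32.const -16  -7 -16
i32.const -9   -7 -16 -9
i32.const -4   -7 -16 -9 -4
drop           -7 -16 -9
i32.sub        -7 -7
i32.sub        0
local.set 1    (empty)
i32.const 7    7
i32.const -1   7 -1
local.get 1    7 -1 0
i32.mul        7 0

[7, 0]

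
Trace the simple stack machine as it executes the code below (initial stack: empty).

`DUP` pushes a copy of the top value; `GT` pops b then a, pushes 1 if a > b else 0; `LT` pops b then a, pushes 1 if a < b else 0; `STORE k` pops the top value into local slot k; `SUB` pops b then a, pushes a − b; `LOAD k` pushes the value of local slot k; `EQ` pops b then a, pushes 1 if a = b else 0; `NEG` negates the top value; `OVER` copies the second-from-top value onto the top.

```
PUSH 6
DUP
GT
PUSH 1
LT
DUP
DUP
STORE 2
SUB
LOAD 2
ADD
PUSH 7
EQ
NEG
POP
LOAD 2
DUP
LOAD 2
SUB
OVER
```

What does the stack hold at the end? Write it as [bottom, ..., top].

[1, 0, 1]

PUSH 6   [6]
DUP      [6, 6]
GT       [0]
PUSH 1   [0, 1]
LT       [1]
DUP      [1, 1]
DUP      [1, 1, 1]
STORE 2  [1, 1]
SUB      [0]
LOAD 2   [0, 1]
ADD      [1]
PUSH 7   [1, 7]
EQ       [0]
NEG      [0]
POP      []
LOAD 2   [1]
DUP      [1, 1]
LOAD 2   [1, 1, 1]
SUB      [1, 0]
OVER     [1, 0, 1]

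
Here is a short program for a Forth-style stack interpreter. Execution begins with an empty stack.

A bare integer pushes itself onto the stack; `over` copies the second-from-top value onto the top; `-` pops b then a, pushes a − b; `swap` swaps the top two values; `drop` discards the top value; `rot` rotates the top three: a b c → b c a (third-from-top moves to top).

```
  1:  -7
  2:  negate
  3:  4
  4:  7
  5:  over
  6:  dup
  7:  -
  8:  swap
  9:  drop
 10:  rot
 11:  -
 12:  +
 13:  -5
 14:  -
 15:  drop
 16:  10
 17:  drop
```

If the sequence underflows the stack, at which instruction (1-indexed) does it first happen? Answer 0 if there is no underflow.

0

-7     -> -7
negate -> 7
4      -> 7 4
7      -> 7 4 7
over   -> 7 4 7 4
dup    -> 7 4 7 4 4
-      -> 7 4 7 0
swap   -> 7 4 0 7
drop   -> 7 4 0
rot    -> 4 0 7
-      -> 4 -7
+      -> -3
-5     -> -3 -5
-      -> 2
drop   -> (empty)
10     -> 10
drop   -> (empty)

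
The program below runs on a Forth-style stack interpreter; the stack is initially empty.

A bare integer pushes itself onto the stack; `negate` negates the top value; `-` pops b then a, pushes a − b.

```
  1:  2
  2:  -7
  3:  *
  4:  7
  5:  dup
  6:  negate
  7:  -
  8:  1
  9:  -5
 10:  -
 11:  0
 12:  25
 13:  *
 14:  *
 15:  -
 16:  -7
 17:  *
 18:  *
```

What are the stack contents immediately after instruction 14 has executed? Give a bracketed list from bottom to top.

2       [2]
-7      [2, -7]
*       [-14]
7       [-14, 7]
dup     [-14, 7, 7]
negate  [-14, 7, -7]
-       [-14, 14]
1       [-14, 14, 1]
-5      [-14, 14, 1, -5]
-       [-14, 14, 6]
0       [-14, 14, 6, 0]
25      [-14, 14, 6, 0, 25]
*       [-14, 14, 6, 0]
*       [-14, 14, 0]

[-14, 14, 0]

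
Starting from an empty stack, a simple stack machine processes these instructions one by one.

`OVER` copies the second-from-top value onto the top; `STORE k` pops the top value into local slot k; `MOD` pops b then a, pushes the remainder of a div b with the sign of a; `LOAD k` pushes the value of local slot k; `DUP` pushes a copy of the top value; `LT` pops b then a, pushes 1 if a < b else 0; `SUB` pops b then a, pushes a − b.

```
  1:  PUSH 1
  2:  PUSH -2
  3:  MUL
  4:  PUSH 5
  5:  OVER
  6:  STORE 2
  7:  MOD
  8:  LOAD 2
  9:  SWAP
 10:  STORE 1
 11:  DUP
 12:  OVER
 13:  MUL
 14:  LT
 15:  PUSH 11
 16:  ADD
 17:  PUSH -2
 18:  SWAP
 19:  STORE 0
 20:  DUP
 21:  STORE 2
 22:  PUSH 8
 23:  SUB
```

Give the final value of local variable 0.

12

PUSH 1  -> 1
PUSH -2 -> 1 -2
MUL     -> -2
PUSH 5  -> -2 5
OVER    -> -2 5 -2
STORE 2 -> -2 5
MOD     -> -2
LOAD 2  -> -2 -2
SWAP    -> -2 -2
STORE 1 -> -2
DUP     -> -2 -2
OVER    -> -2 -2 -2
MUL     -> -2 4
LT      -> 1
PUSH 11 -> 1 11
ADD     -> 12
PUSH -2 -> 12 -2
SWAP    -> -2 12
STORE 0 -> -2
DUP     -> -2 -2
STORE 2 -> -2
PUSH 8  -> -2 8
SUB     -> -10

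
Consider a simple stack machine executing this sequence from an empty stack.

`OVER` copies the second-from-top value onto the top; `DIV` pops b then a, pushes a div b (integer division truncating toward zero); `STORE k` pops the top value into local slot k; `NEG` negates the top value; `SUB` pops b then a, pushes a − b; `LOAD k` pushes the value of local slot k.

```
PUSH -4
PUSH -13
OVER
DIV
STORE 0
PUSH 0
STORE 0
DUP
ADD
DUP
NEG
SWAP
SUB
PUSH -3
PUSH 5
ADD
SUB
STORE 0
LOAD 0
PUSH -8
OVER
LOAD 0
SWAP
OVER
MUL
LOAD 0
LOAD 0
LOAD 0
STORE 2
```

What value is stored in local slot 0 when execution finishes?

PUSH -4  : -4
PUSH -13 : -4 -13
OVER     : -4 -13 -4
DIV      : -4 3
STORE 0  : -4
PUSH 0   : -4 0
STORE 0  : -4
DUP      : -4 -4
ADD      : -8
DUP      : -8 -8
NEG      : -8 8
SWAP     : 8 -8
SUB      : 16
PUSH -3  : 16 -3
PUSH 5   : 16 -3 5
ADD      : 16 2
SUB      : 14
STORE 0  : (empty)
LOAD 0   : 14
PUSH -8  : 14 -8
OVER     : 14 -8 14
LOAD 0   : 14 -8 14 14
SWAP     : 14 -8 14 14
OVER     : 14 -8 14 14 14
MUL      : 14 -8 14 196
LOAD 0   : 14 -8 14 196 14
LOAD 0   : 14 -8 14 196 14 14
LOAD 0   : 14 -8 14 196 14 14 14
STORE 2  : 14 -8 14 196 14 14

14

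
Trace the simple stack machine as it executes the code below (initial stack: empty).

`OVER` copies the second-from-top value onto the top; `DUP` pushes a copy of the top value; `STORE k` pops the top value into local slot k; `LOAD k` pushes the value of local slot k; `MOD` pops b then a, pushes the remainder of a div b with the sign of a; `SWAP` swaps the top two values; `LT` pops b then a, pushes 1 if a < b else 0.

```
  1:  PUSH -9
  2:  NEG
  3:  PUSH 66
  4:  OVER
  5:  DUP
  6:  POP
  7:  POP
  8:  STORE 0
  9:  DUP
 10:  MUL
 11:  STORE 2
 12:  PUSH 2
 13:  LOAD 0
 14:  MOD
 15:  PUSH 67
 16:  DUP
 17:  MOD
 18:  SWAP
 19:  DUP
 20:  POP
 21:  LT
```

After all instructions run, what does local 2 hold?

81

PUSH -9 → -9
NEG     → 9
PUSH 66 → 9 66
OVER    → 9 66 9
DUP     → 9 66 9 9
POP     → 9 66 9
POP     → 9 66
STORE 0 → 9
DUP     → 9 9
MUL     → 81
STORE 2 → (empty)
PUSH 2  → 2
LOAD 0  → 2 66
MOD     → 2
PUSH 67 → 2 67
DUP     → 2 67 67
MOD     → 2 0
SWAP    → 0 2
DUP     → 0 2 2
POP     → 0 2
LT      → 1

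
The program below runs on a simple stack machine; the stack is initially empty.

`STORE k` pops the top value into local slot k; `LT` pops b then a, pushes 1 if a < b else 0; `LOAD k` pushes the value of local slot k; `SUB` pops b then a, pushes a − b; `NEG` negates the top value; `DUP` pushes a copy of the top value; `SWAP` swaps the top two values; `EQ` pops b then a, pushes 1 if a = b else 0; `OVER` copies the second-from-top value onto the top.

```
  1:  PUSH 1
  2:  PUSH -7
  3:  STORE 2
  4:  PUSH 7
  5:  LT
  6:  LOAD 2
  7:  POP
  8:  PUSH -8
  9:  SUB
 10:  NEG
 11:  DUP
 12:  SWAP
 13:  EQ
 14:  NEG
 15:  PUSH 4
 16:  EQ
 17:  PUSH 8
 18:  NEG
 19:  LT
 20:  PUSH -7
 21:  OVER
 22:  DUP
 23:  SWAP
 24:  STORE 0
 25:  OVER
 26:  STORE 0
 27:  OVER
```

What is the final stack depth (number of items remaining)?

4

PUSH 1  -> [1]
PUSH -7 -> [1, -7]
STORE 2 -> [1]
PUSH 7  -> [1, 7]
LT      -> [1]
LOAD 2  -> [1, -7]
POP     -> [1]
PUSH -8 -> [1, -8]
SUB     -> [9]
NEG     -> [-9]
DUP     -> [-9, -9]
SWAP    -> [-9, -9]
EQ      -> [1]
NEG     -> [-1]
PUSH 4  -> [-1, 4]
EQ      -> [0]
PUSH 8  -> [0, 8]
NEG     -> [0, -8]
LT      -> [0]
PUSH -7 -> [0, -7]
OVER    -> [0, -7, 0]
DUP     -> [0, -7, 0, 0]
SWAP    -> [0, -7, 0, 0]
STORE 0 -> [0, -7, 0]
OVER    -> [0, -7, 0, -7]
STORE 0 -> [0, -7, 0]
OVER    -> [0, -7, 0, -7]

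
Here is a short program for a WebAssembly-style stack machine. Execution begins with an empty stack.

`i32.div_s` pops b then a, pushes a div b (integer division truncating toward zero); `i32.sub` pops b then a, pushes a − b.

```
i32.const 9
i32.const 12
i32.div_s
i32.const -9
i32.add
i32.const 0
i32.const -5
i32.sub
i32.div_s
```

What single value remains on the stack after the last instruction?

i32.const 9  -> 9
i32.const 12 -> 9 12
i32.div_s    -> 0
i32.const -9 -> 0 -9
i32.add      -> -9
i32.const 0  -> -9 0
i32.const -5 -> -9 0 -5
i32.sub      -> -9 5
i32.div_s    -> -1

-1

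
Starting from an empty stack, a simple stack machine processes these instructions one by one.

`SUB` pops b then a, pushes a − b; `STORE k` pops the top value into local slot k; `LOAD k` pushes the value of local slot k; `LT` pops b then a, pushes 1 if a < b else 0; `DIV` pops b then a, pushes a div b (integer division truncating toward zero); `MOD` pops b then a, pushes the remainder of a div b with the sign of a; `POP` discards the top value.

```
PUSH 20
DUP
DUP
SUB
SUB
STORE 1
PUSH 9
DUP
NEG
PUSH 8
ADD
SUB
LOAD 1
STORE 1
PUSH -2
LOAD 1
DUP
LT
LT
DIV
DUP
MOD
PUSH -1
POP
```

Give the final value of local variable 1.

20

PUSH 20 : 20
DUP     : 20 20
DUP     : 20 20 20
SUB     : 20 0
SUB     : 20
STORE 1 : (empty)
PUSH 9  : 9
DUP     : 9 9
NEG     : 9 -9
PUSH 8  : 9 -9 8
ADD     : 9 -1
SUB     : 10
LOAD 1  : 10 20
STORE 1 : 10
PUSH -2 : 10 -2
LOAD 1  : 10 -2 20
DUP     : 10 -2 20 20
LT      : 10 -2 0
LT      : 10 1
DIV     : 10
DUP     : 10 10
MOD     : 0
PUSH -1 : 0 -1
POP     : 0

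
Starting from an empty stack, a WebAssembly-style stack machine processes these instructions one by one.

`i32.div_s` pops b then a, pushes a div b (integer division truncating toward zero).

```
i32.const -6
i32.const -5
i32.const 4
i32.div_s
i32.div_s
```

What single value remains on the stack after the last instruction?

6

i32.const -6 : -6
i32.const -5 : -6 -5
i32.const 4  : -6 -5 4
i32.div_s    : -6 -1
i32.div_s    : 6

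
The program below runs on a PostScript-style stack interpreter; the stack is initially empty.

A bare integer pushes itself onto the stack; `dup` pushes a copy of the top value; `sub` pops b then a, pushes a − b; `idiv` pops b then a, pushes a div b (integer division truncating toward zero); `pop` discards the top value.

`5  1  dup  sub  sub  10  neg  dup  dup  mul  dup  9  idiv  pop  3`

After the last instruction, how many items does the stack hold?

4

5    : 5
1    : 5 1
dup  : 5 1 1
sub  : 5 0
sub  : 5
10   : 5 10
neg  : 5 -10
dup  : 5 -10 -10
dup  : 5 -10 -10 -10
mul  : 5 -10 100
dup  : 5 -10 100 100
9    : 5 -10 100 100 9
idiv : 5 -10 100 11
pop  : 5 -10 100
3    : 5 -10 100 3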